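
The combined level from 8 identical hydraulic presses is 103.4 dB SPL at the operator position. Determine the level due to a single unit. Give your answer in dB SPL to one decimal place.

For N identical incoherent sources L_total = L₁ + 10·log₁₀ N, so L₁ = 103.4 − 10·log₁₀(8) = 103.4 − 9.031.

94.4 dB SPL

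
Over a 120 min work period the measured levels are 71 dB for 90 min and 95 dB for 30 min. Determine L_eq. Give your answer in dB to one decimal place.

89.0 dB

The energy average is taken in the linear domain: L_eq = 10·log₁₀[(Σ tᵢ·10^(Lᵢ/10))/T], T = 120 min.
Σ tᵢ·10^(Lᵢ/10) = 90·10^(71/10) + 30·10^(95/10) = 9.600e+10.
L_eq = 10·log₁₀(9.600e+10/120) = 89.03 dB.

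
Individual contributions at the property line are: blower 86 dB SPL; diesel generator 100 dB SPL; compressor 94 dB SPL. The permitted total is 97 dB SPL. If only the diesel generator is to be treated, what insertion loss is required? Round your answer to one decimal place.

Fixed contribution from the other sources: Σ 10^(L/10) = 10^(86/10) + 10^(94/10) = 2.910e+09 (94.64 dB SPL).
To meet 97 dB SPL overall, the treated diesel generator may contribute at most 10^(97/10) − 2.910e+09 = 2.102e+09, i.e. 93.23 dB SPL.
So the diesel generator must be reduced from 100 to 93.23 dB SPL: IL = 6.77 dB.

6.8 dB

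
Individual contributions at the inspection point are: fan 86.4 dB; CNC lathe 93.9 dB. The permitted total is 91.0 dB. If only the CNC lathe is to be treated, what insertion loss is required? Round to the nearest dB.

Fixed contribution from the other source: Σ 10^(L/10) = 10^(86.4/10) = 4.365e+08 (86.40 dB).
To meet 91.0 dB overall, the treated CNC lathe may contribute at most 10^(91.0/10) − 4.365e+08 = 8.224e+08, i.e. 89.15 dB.
Required insertion loss = 93.9 − 89.15 = 4.75 dB.

5 dB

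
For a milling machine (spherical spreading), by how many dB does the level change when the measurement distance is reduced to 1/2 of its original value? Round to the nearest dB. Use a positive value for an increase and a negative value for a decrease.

+6 dB

With spherical spreading the level changes by −20·log₁₀(r₂/r₁).
ΔL = −20·log₁₀(0.5) = +6.02 dB.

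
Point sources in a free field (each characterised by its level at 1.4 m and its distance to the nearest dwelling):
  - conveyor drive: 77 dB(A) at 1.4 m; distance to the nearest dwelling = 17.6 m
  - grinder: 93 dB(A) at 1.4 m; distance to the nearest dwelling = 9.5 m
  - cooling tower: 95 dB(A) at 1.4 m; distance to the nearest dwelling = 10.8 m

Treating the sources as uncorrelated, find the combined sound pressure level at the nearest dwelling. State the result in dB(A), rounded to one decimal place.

79.9 dB(A)

First find each source's level at the receiver (point-source: −20·log₁₀(r/r_ref)), then combine on an intensity basis.
conveyor drive: 77 − 20·log₁₀(17.6/1.4) = 77 − 21.99 = 55.01 dB(A).
grinder: 93 − 20·log₁₀(9.5/1.4) = 93 − 16.63 = 76.37 dB(A).
cooling tower: 95 − 20·log₁₀(10.8/1.4) = 95 − 17.75 = 77.25 dB(A).
Σ 10^(L/10) = 9.679e+07 → L_total = 10·log₁₀(9.679e+07) = 79.86 dB(A).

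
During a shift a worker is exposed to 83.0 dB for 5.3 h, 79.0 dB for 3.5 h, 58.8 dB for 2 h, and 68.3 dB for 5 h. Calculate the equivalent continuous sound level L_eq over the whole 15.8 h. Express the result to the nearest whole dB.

The energy average is taken in the linear domain: L_eq = 10·log₁₀[(Σ tᵢ·10^(Lᵢ/10))/T], T = 15.8 h.
Σ tᵢ·10^(Lᵢ/10) = 5.3·10^(83.0/10) + 3.5·10^(79.0/10) + 2·10^(58.8/10) + 5·10^(68.3/10) = 1.371e+09.
L_eq = 10·log₁₀(1.371e+09/15.8) = 79.38 dB.

79 dB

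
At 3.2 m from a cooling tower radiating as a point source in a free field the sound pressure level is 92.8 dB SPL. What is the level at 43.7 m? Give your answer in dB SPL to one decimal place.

Spherical spreading from a point source gives a 20·log₁₀(r₂/r₁) drop.
L₂ = 92.8 − 20·log₁₀(43.7/3.2) = 92.8 − 22.707 = 70.09 dB SPL.

70.1 dB SPL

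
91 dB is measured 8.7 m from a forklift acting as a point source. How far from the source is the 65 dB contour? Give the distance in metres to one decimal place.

The 26.0 dB drop corresponds to a distance ratio of 10^(26.0/20) for a point source.
r₂ = 8.7·10^((91−65)/20) = 8.7·10^(26.0/20) = 173.59 m.

173.6 m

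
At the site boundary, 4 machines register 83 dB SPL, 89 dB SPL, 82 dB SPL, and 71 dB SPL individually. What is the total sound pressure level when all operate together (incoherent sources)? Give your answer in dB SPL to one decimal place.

90.7 dB SPL

Incoherent sources combine by intensity addition: L_total = 10·log₁₀(Σ 10^(L_i/10)).
Σ 10^(L/10) = 10^(83/10) + 10^(89/10) + 10^(82/10) + 10^(71/10) = 1.165e+09.
L_total = 10·log₁₀(1.165e+09) = 90.66 dB SPL.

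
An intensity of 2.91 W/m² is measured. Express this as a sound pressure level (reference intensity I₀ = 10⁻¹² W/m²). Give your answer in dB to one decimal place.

Dividing by I₀ shifts the exponent by 12: I/I₀ = 2.91×10^12.
L = 10·(0.4639 + 12) = 124.64 dB.

124.6 dB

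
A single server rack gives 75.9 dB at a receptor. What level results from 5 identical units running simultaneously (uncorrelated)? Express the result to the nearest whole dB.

83 dB

With 5 equal, uncorrelated contributions the intensity is 5× that of one unit, giving a rise of 10·log₁₀ 5.
L_total = 75.9 + 10·log₁₀(5) = 75.9 + 6.990 = 82.89 dB.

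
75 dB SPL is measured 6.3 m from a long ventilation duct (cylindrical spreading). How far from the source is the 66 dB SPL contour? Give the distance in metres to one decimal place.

Line-source spreading drops the level by 10·log₁₀(r₂/r₁); inverting, r₂/r₁ = 10^(ΔL/10).
r₂ = 6.3·10^((75−66)/10) = 6.3·10^(9.0/10) = 50.04 m.

50.0 m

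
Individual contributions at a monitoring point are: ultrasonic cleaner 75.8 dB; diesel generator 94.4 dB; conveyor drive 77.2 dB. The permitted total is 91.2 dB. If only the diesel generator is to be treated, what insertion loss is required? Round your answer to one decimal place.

The untreated sources together contribute 10^(75.8/10) + 10^(77.2/10) = 9.050e+07, i.e. 79.57 dB.
To meet 91.2 dB overall, the treated diesel generator may contribute at most 10^(91.2/10) − 9.050e+07 = 1.228e+09, i.e. 90.89 dB.
So the diesel generator must be reduced from 94.4 to 90.89 dB: IL = 3.51 dB.

3.5 dB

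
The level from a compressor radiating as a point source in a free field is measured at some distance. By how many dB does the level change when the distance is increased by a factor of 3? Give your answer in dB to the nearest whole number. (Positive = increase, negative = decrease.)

-10 dB

A point source loses 6 dB per doubling of distance; generally ΔL = −20·log₁₀(r₂/r₁).
ΔL = −20·log₁₀(3) = -9.54 dB.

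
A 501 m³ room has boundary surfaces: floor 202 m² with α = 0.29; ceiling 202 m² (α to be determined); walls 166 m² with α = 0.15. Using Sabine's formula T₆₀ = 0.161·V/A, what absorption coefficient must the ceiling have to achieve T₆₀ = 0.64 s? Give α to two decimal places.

0.21

A = 0.161·V/T₆₀ = 0.161·501/0.64 = 126.03 m² sabins.
Absorption from the other surfaces = 202·0.29 + 166·0.15 = 83.48 m², so the ceiling must supply 42.55 m² over 202 m².
α = 42.55/202 = 0.211.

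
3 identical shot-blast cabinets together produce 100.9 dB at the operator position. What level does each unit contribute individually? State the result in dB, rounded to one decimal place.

3 equal contributions raise the level by 10·log₁₀ 3 = 4.771 dB, so each unit alone gives 100.9 − 4.771.

96.1 dB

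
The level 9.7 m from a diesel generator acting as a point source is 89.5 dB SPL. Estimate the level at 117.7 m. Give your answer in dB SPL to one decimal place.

67.8 dB SPL

For a point source, L₂ = L₁ − 20·log₁₀(r₂/r₁).
L₂ = 89.5 − 20·log₁₀(117.7/9.7) = 89.5 − 21.680 = 67.82 dB SPL.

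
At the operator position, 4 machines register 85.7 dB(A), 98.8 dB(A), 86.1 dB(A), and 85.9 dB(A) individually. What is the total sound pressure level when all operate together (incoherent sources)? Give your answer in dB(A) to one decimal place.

99.4 dB(A)

For uncorrelated sources the intensities add, so convert each level to linear form, sum, and take 10·log₁₀ of the total.
Σ 10^(L/10) = 10^(85.7/10) + 10^(98.8/10) + 10^(86.1/10) + 10^(85.9/10) = 8.754e+09.
L_total = 10·log₁₀(8.754e+09) = 99.42 dB(A).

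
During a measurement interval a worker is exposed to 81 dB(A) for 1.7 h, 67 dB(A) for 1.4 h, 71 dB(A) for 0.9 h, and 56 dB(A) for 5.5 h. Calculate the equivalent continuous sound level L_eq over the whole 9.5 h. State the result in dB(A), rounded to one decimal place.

Weight each interval's intensity by its duration and average over T = 9.5 h:
Σ tᵢ·10^(Lᵢ/10) = 1.7·10^(81/10) + 1.4·10^(67/10) + 0.9·10^(71/10) + 5.5·10^(56/10) = 2.346e+08.
L_eq = 10·log₁₀(2.346e+08/9.5) = 73.93 dB(A).

73.9 dB(A)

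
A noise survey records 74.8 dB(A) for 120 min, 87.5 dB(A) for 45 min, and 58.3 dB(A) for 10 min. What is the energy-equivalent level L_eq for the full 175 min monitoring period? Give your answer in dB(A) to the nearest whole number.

82 dB(A)

Weight each interval's intensity by its duration and average over T = 175 min:
Σ tᵢ·10^(Lᵢ/10) = 120·10^(74.8/10) + 45·10^(87.5/10) + 10·10^(58.3/10) = 2.894e+10.
L_eq = 10·log₁₀(2.894e+10/175) = 82.18 dB(A).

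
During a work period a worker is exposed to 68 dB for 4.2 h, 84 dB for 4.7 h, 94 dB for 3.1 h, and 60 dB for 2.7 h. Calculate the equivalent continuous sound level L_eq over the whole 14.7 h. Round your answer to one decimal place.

Weight each interval's intensity by its duration and average over T = 14.7 h:
Σ tᵢ·10^(Lᵢ/10) = 4.2·10^(68/10) + 4.7·10^(84/10) + 3.1·10^(94/10) + 2.7·10^(60/10) = 8.997e+09.
L_eq = 10·log₁₀(8.997e+09/14.7) = 87.87 dB.

87.9 dB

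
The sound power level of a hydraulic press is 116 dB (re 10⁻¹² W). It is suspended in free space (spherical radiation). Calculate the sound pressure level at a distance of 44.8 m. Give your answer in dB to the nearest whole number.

L_p = L_w − 10·log₁₀(4π·r²) with r = 44.8 m.
4π·r² = 2.522e+04 m², 10·log₁₀ of that is 44.018 dB.
L_p = 116 − 44.018 = 71.98 dB.

72 dB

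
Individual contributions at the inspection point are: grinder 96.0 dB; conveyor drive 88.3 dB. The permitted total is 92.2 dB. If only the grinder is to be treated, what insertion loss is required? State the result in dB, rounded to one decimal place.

Everything except the grinder sums to 10^(88.3/10) = 6.761e+08 in linear terms, 88.30 dB.
To meet 92.2 dB overall, the treated grinder may contribute at most 10^(92.2/10) − 6.761e+08 = 9.835e+08, i.e. 89.93 dB.
So the grinder must be reduced from 96.0 to 89.93 dB: IL = 6.07 dB.

6.1 dB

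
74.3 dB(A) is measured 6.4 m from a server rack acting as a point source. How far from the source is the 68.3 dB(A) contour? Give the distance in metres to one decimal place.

Point-source spreading drops the level by 20·log₁₀(r₂/r₁); inverting, r₂/r₁ = 10^(ΔL/20).
r₂ = 6.4·10^((74.3−68.3)/20) = 6.4·10^(6.0/20) = 12.77 m.

12.8 m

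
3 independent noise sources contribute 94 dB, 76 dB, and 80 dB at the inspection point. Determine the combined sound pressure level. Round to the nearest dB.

For uncorrelated sources the intensities add, so convert each level to linear form, sum, and take 10·log₁₀ of the total.
Σ 10^(L/10) = 10^(94/10) + 10^(76/10) + 10^(80/10) = 2.652e+09.
L_total = 10·log₁₀(2.652e+09) = 94.24 dB.

94 dB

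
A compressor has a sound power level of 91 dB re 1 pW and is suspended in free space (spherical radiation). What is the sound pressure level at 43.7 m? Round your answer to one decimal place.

L_p = L_w − 10·log₁₀(4π·r²) with r = 43.7 m.
4π·r² = 2.4e+04 m², 10·log₁₀ of that is 43.802 dB.
L_p = 91 − 43.802 = 47.20 dB.

47.2 dB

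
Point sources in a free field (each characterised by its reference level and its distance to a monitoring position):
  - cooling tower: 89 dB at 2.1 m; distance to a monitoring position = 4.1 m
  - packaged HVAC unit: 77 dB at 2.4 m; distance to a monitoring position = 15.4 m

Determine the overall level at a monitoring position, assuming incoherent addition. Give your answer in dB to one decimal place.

83.2 dB

Apply inverse-square spreading to bring every level to the receiver, then sum 10^(L/10).
cooling tower: 89 − 20·log₁₀(4.1/2.1) = 89 − 5.81 = 83.19 dB.
packaged HVAC unit: 77 − 20·log₁₀(15.4/2.4) = 77 − 16.15 = 60.85 dB.
Σ 10^(L/10) = 2.096e+08 → L_total = 10·log₁₀(2.096e+08) = 83.21 dB.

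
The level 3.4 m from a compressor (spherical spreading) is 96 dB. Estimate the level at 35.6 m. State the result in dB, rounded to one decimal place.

75.6 dB

For a point source, L₂ = L₁ − 20·log₁₀(r₂/r₁).
L₂ = 96 − 20·log₁₀(35.6/3.4) = 96 − 20.399 = 75.60 dB.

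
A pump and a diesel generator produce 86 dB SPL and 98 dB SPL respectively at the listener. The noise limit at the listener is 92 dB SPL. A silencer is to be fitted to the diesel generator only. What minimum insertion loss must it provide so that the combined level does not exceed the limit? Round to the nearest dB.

7 dB

Fixed contribution from the other source: Σ 10^(L/10) = 10^(86/10) = 3.981e+08 (86.00 dB SPL).
To meet 92 dB SPL overall, the treated diesel generator may contribute at most 10^(92/10) − 3.981e+08 = 1.187e+09, i.e. 90.74 dB SPL.
Required insertion loss = 98 − 90.74 = 7.26 dB.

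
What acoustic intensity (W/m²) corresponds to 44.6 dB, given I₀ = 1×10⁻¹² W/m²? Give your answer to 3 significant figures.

I = I₀·10^(L/10) = 10⁻¹² × 10^(44.6/10) = 10^(-7.540).

2.88e-08 W/m²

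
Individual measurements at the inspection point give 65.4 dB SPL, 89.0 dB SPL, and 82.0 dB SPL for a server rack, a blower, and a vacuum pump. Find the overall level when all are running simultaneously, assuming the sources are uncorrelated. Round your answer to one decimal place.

For uncorrelated sources the intensities add, so convert each level to linear form, sum, and take 10·log₁₀ of the total.
Σ 10^(L/10) = 10^(65.4/10) + 10^(89.0/10) + 10^(82.0/10) = 9.563e+08.
L_total = 10·log₁₀(9.563e+08) = 89.81 dB SPL.

89.8 dB SPL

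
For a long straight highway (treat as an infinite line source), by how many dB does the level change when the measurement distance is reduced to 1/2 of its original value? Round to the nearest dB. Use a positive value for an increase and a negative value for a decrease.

With cylindrical spreading the level changes by −10·log₁₀(r₂/r₁).
ΔL = −10·log₁₀(0.5) = +3.01 dB.

+3 dB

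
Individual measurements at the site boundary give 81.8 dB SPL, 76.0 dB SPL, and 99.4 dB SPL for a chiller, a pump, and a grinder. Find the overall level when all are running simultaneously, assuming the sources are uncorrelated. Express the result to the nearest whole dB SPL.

Incoherent sources combine by intensity addition: L_total = 10·log₁₀(Σ 10^(L_i/10)).
Σ 10^(L/10) = 10^(81.8/10) + 10^(76.0/10) + 10^(99.4/10) = 8.901e+09.
L_total = 10·log₁₀(8.901e+09) = 99.49 dB SPL.

99 dB SPL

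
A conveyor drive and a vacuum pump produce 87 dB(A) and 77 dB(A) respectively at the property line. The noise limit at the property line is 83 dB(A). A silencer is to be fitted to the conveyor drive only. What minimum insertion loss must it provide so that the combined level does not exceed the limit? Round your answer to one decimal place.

Everything except the conveyor drive sums to 10^(77/10) = 5.012e+07 in linear terms, 77.00 dB(A).
To meet 83 dB(A) overall, the treated conveyor drive may contribute at most 10^(83/10) − 5.012e+07 = 1.494e+08, i.e. 81.74 dB(A).
Required insertion loss = 87 − 81.74 = 5.26 dB.

5.3 dB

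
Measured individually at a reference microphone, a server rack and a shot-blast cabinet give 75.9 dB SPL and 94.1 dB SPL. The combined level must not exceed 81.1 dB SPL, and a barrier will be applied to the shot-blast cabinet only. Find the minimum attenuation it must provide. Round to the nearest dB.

The untreated sources together contribute 10^(75.9/10) = 3.890e+07, i.e. 75.90 dB SPL.
The limit corresponds to 10^(81.1/10) = 1.288e+08; subtracting the fixed part leaves 8.992e+07 for the shot-blast cabinet, i.e. 79.54 dB SPL.
So the shot-blast cabinet must be reduced from 94.1 to 79.54 dB SPL: IL = 14.56 dB.

15 dB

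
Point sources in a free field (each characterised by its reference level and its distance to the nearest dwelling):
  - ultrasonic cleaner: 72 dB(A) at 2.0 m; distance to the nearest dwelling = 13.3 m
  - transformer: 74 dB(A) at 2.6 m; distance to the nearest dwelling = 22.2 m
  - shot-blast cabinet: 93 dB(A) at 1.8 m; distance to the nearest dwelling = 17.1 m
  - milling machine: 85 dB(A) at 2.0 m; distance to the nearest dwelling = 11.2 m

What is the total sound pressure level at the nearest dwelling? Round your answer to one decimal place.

75.2 dB(A)

First find each source's level at the receiver (point-source: −20·log₁₀(r/r_ref)), then combine on an intensity basis.
ultrasonic cleaner: 72 − 20·log₁₀(13.3/2.0) = 72 − 16.46 = 55.54 dB(A).
transformer: 74 − 20·log₁₀(22.2/2.6) = 74 − 18.63 = 55.37 dB(A).
shot-blast cabinet: 93 − 20·log₁₀(17.1/1.8) = 93 − 19.55 = 73.45 dB(A).
milling machine: 85 − 20·log₁₀(11.2/2.0) = 85 − 14.96 = 70.04 dB(A).
Σ 10^(L/10) = 3.289e+07 → L_total = 10·log₁₀(3.289e+07) = 75.17 dB(A).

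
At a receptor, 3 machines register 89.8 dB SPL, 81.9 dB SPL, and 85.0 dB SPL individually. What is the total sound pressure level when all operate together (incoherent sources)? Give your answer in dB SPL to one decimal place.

Incoherent sources combine by intensity addition: L_total = 10·log₁₀(Σ 10^(L_i/10)).
Σ 10^(L/10) = 10^(89.8/10) + 10^(81.9/10) + 10^(85.0/10) = 1.426e+09.
L_total = 10·log₁₀(1.426e+09) = 91.54 dB SPL.

91.5 dB SPL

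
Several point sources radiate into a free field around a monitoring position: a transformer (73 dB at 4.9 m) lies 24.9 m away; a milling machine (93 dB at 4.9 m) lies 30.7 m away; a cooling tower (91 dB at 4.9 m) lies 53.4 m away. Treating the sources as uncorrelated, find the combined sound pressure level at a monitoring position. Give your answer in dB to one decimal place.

77.9 dB

Apply inverse-square spreading to bring every level to the receiver, then sum 10^(L/10).
transformer: 73 − 20·log₁₀(24.9/4.9) = 73 − 14.12 = 58.88 dB.
milling machine: 93 − 20·log₁₀(30.7/4.9) = 93 − 15.94 = 77.06 dB.
cooling tower: 91 − 20·log₁₀(53.4/4.9) = 91 − 20.75 = 70.25 dB.
Σ 10^(L/10) = 6.220e+07 → L_total = 10·log₁₀(6.220e+07) = 77.94 dB.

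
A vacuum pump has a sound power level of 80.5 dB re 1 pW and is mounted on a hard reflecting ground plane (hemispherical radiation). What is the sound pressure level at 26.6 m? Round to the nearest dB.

44 dB

Free-field hemispherical radiation: L_p = L_w − 10·log₁₀(2π·r²), r = 26.6 m.
2π·r² = 4446 m², 10·log₁₀ of that is 36.479 dB.
L_p = 80.5 − 36.479 = 44.02 dB.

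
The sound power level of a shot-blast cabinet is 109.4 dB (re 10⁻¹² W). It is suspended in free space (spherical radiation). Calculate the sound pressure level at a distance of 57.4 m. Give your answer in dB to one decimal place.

63.2 dB

The power spreads over a sphere of area 4π·r², so L_p = L_w − 10·log₁₀(4π·r²).
4π·r² = 4.14e+04 m², 10·log₁₀ of that is 46.170 dB.
L_p = 109.4 − 46.170 = 63.23 dB.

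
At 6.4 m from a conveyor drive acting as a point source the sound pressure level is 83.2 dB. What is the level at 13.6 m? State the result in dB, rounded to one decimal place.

76.7 dB

Point-source attenuation: ΔL = 20·log₁₀(r₂/r₁) = 20·log₁₀(13.6/6.4) = 6.547 dB.
L₂ = 83.2 − 20·log₁₀(13.6/6.4) = 83.2 − 6.547 = 76.65 dB.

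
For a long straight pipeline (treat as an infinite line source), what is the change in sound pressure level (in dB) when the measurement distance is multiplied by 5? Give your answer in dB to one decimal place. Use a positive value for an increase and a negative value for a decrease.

With cylindrical spreading the level changes by −10·log₁₀(r₂/r₁).
ΔL = −10·log₁₀(5) = -6.99 dB.

-7.0 dB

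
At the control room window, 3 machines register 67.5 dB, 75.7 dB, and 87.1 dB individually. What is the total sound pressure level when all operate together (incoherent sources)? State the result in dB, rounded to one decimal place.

87.4 dB

Incoherent sources combine by intensity addition: L_total = 10·log₁₀(Σ 10^(L_i/10)).
Σ 10^(L/10) = 10^(67.5/10) + 10^(75.7/10) + 10^(87.1/10) = 5.556e+08.
L_total = 10·log₁₀(5.556e+08) = 87.45 dB.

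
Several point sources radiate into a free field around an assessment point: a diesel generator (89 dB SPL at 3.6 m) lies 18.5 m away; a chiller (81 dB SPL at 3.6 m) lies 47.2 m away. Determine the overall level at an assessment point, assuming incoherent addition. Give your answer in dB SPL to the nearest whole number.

75 dB SPL

Apply inverse-square spreading to bring every level to the receiver, then sum 10^(L/10).
diesel generator: 89 − 20·log₁₀(18.5/3.6) = 89 − 14.22 = 74.78 dB SPL.
chiller: 81 − 20·log₁₀(47.2/3.6) = 81 − 22.35 = 58.65 dB SPL.
Σ 10^(L/10) = 3.081e+07 → L_total = 10·log₁₀(3.081e+07) = 74.89 dB SPL.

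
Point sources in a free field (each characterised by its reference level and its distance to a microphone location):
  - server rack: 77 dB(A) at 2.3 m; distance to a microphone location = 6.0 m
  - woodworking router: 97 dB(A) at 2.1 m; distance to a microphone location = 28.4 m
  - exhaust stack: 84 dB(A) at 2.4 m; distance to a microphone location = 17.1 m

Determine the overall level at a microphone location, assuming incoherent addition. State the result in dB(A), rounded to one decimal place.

76.0 dB(A)

First find each source's level at the receiver (point-source: −20·log₁₀(r/r_ref)), then combine on an intensity basis.
server rack: 77 − 20·log₁₀(6.0/2.3) = 77 − 8.33 = 68.67 dB(A).
woodworking router: 97 − 20·log₁₀(28.4/2.1) = 97 − 22.62 = 74.38 dB(A).
exhaust stack: 84 − 20·log₁₀(17.1/2.4) = 84 − 17.06 = 66.94 dB(A).
Σ 10^(L/10) = 3.972e+07 → L_total = 10·log₁₀(3.972e+07) = 75.99 dB(A).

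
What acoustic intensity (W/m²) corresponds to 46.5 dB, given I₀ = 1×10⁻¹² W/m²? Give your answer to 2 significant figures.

I = I₀·10^(L/10) = 10⁻¹² × 10^(46.5/10) = 10^(-7.350).

4.5e-08 W/m²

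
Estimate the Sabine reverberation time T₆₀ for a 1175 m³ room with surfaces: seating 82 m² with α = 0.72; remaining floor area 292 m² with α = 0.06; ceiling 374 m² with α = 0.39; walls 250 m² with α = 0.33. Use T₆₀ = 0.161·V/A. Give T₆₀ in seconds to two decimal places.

Summing Sᵢαᵢ: 82·0.72 + 292·0.06 + 374·0.39 + 250·0.33 = 304.92 m².
T₆₀ = 0.161 × 1175 / 304.92 = 0.620 s.

0.62 s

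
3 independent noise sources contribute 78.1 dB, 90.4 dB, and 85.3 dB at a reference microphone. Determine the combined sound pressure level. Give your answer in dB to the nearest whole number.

Incoherent sources combine by intensity addition: L_total = 10·log₁₀(Σ 10^(L_i/10)).
Σ 10^(L/10) = 10^(78.1/10) + 10^(90.4/10) + 10^(85.3/10) = 1.500e+09.
L_total = 10·log₁₀(1.500e+09) = 91.76 dB.

92 dB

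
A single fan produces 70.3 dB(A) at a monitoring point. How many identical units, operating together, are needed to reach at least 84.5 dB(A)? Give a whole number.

27

N identical sources give L₁ + 10·log₁₀ N, so require 10·log₁₀ N ≥ 84.5 − 70.3 = 14.2 dB.
N ≥ 10^(14.2/10) = 26.303, so N = 27.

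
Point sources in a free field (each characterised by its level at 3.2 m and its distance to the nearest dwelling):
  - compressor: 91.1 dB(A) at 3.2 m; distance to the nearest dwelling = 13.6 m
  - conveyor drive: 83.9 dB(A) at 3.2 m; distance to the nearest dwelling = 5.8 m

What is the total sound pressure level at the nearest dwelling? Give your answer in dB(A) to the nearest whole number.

82 dB(A)

Propagate each source to the receiver with L = L_ref − 20·log₁₀(r/r_ref), then add intensities.
compressor: 91.1 − 20·log₁₀(13.6/3.2) = 91.1 − 12.57 = 78.53 dB(A).
conveyor drive: 83.9 − 20·log₁₀(5.8/3.2) = 83.9 − 5.17 = 78.73 dB(A).
Σ 10^(L/10) = 1.460e+08 → L_total = 10·log₁₀(1.460e+08) = 81.64 dB(A).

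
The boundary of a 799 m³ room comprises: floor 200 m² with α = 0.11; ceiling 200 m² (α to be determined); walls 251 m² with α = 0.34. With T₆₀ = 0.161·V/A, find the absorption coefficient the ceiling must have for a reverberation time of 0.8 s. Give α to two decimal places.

0.27

From T₆₀ = 0.161·V/A, the target T₆₀ = 0.8 s needs A = 0.161·799/0.8 = 160.80 m².
Absorption from the other surfaces = 200·0.11 + 251·0.34 = 107.34 m², so the ceiling must supply 53.46 m² over 200 m².
α = 53.46/200 = 0.267.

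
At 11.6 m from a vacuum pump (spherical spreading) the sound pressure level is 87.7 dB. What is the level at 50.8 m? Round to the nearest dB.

For a point source, L₂ = L₁ − 20·log₁₀(r₂/r₁).
L₂ = 87.7 − 20·log₁₀(50.8/11.6) = 87.7 − 12.828 = 74.87 dB.

75 dB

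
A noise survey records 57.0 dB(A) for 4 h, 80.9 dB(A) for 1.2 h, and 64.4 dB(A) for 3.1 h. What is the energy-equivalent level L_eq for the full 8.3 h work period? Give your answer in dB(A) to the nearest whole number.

The energy average is taken in the linear domain: L_eq = 10·log₁₀[(Σ tᵢ·10^(Lᵢ/10))/T], T = 8.3 h.
Σ tᵢ·10^(Lᵢ/10) = 4·10^(57.0/10) + 1.2·10^(80.9/10) + 3.1·10^(64.4/10) = 1.582e+08.
L_eq = 10·log₁₀(1.582e+08/8.3) = 72.80 dB(A).

73 dB(A)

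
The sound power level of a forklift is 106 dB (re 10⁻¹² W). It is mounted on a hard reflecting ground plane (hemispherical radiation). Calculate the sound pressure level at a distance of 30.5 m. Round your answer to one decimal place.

68.3 dB

L_p = L_w − 10·log₁₀(2π·r²) with r = 30.5 m.
2π·r² = 5845 m², 10·log₁₀ of that is 37.668 dB.
L_p = 106 − 37.668 = 68.33 dB.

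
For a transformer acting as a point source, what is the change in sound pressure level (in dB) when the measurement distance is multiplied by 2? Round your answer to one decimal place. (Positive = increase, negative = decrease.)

Point-source spreading: ΔL = −20·log₁₀(r₂/r₁).
ΔL = −20·log₁₀(2) = -6.02 dB.

-6.0 dB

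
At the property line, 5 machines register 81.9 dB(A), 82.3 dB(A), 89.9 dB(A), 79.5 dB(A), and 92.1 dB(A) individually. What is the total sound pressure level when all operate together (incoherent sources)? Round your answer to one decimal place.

94.8 dB(A)

For uncorrelated sources the intensities add, so convert each level to linear form, sum, and take 10·log₁₀ of the total.
Σ 10^(L/10) = 10^(81.9/10) + 10^(82.3/10) + 10^(89.9/10) + 10^(79.5/10) + 10^(92.1/10) = 3.013e+09.
L_total = 10·log₁₀(3.013e+09) = 94.79 dB(A).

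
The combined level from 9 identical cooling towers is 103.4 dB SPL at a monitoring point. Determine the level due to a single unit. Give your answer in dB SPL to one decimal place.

93.9 dB SPL

For N identical incoherent sources L_total = L₁ + 10·log₁₀ N, so L₁ = 103.4 − 10·log₁₀(9) = 103.4 − 9.542.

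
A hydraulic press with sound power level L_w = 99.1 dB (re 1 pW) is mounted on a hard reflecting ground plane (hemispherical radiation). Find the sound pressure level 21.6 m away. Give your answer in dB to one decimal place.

L_p = L_w − 10·log₁₀(2π·r²) with r = 21.6 m.
2π·r² = 2931 m², 10·log₁₀ of that is 34.671 dB.
L_p = 99.1 − 34.671 = 64.43 dB.

64.4 dB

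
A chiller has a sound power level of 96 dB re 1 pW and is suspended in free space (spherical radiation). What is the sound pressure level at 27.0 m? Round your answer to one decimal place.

56.4 dB

The power spreads over a sphere of area 4π·r², so L_p = L_w − 10·log₁₀(4π·r²).
4π·r² = 9161 m², 10·log₁₀ of that is 39.619 dB.
L_p = 96 − 39.619 = 56.38 dB.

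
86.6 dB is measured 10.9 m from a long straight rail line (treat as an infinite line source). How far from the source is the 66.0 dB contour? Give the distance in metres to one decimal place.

1251.5 m

Line-source spreading drops the level by 10·log₁₀(r₂/r₁); inverting, r₂/r₁ = 10^(ΔL/10).
r₂ = 10.9·10^((86.6−66.0)/10) = 10.9·10^(20.6/10) = 1251.49 m.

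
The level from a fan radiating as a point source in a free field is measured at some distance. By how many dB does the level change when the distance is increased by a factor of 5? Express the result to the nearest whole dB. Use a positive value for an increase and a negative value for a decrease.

With spherical spreading the level changes by −20·log₁₀(r₂/r₁).
ΔL = −20·log₁₀(5) = -13.98 dB.

-14 dB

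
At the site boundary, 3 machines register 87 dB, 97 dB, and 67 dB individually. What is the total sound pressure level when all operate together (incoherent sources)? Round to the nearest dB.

Incoherent sources combine by intensity addition: L_total = 10·log₁₀(Σ 10^(L_i/10)).
Σ 10^(L/10) = 10^(87/10) + 10^(97/10) + 10^(67/10) = 5.518e+09.
L_total = 10·log₁₀(5.518e+09) = 97.42 dB.

97 dB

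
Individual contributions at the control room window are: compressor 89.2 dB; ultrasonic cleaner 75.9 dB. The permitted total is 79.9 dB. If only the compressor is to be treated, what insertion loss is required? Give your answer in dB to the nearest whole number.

12 dB

Everything except the compressor sums to 10^(75.9/10) = 3.890e+07 in linear terms, 75.90 dB.
To meet 79.9 dB overall, the treated compressor may contribute at most 10^(79.9/10) − 3.890e+07 = 5.882e+07, i.e. 77.70 dB.
Required insertion loss = 89.2 − 77.70 = 11.50 dB.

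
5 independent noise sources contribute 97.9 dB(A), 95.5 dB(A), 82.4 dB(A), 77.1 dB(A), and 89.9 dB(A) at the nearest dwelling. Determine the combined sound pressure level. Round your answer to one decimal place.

100.4 dB(A)

Incoherent sources combine by intensity addition: L_total = 10·log₁₀(Σ 10^(L_i/10)).
Σ 10^(L/10) = 10^(97.9/10) + 10^(95.5/10) + 10^(82.4/10) + 10^(77.1/10) + 10^(89.9/10) = 1.092e+10.
L_total = 10·log₁₀(1.092e+10) = 100.38 dB(A).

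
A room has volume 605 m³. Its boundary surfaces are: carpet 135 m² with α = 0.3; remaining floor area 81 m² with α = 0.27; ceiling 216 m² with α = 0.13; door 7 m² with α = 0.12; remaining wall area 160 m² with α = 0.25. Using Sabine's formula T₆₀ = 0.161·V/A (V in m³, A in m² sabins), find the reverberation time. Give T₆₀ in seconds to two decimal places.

0.74 s

Total absorption A = 135·0.3 + 81·0.27 + 216·0.13 + 7·0.12 + 160·0.25 = 131.29 m² sabins.
T₆₀ = 0.161·V/A = 0.161·605/131.29 = 0.742 s.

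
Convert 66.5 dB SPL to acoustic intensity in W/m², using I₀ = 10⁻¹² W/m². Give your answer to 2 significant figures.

I/I₀ = 10^(66.5/10) = 4.467e+06, so I = 4.467e+06 × 10⁻¹² W/m².

4.5e-06 W/m²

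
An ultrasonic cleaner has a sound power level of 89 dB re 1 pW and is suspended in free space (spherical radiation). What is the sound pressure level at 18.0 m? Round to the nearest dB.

53 dB

The power spreads over a sphere of area 4π·r², so L_p = L_w − 10·log₁₀(4π·r²).
4π·r² = 4072 m², 10·log₁₀ of that is 36.098 dB.
L_p = 89 − 36.098 = 52.90 dB.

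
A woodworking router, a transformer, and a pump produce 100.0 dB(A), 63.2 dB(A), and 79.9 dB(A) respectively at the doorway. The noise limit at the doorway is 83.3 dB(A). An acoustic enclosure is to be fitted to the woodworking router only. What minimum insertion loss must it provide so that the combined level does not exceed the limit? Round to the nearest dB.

The untreated sources together contribute 10^(63.2/10) + 10^(79.9/10) = 9.981e+07, i.e. 79.99 dB(A).
The limit corresponds to 10^(83.3/10) = 2.138e+08; subtracting the fixed part leaves 1.140e+08 for the woodworking router, i.e. 80.57 dB(A).
So the woodworking router must be reduced from 100.0 to 80.57 dB(A): IL = 19.43 dB.

19 dB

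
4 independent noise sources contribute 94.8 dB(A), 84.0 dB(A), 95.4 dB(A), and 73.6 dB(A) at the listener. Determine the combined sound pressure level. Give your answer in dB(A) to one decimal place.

98.3 dB(A)

For uncorrelated sources the intensities add, so convert each level to linear form, sum, and take 10·log₁₀ of the total.
Σ 10^(L/10) = 10^(94.8/10) + 10^(84.0/10) + 10^(95.4/10) + 10^(73.6/10) = 6.761e+09.
L_total = 10·log₁₀(6.761e+09) = 98.30 dB(A).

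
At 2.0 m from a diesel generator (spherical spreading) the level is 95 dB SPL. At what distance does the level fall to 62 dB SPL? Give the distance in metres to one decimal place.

Point-source spreading drops the level by 20·log₁₀(r₂/r₁); inverting, r₂/r₁ = 10^(ΔL/20).
r₂ = 2.0·10^((95−62)/20) = 2.0·10^(33.0/20) = 89.34 m.

89.3 m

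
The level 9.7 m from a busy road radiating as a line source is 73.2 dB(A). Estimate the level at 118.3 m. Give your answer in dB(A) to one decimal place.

62.3 dB(A)

For a line source, L₂ = L₁ − 10·log₁₀(r₂/r₁).
L₂ = 73.2 − 10·log₁₀(118.3/9.7) = 73.2 − 10.862 = 62.34 dB(A).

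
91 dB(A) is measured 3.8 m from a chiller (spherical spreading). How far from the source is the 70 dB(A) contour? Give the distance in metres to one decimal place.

42.6 m

The 21.0 dB drop corresponds to a distance ratio of 10^(21.0/20) for a point source.
r₂ = 3.8·10^((91−70)/20) = 3.8·10^(21.0/20) = 42.64 m.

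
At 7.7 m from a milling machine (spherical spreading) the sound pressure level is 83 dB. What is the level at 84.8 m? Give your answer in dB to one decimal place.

62.2 dB

For a point source, L₂ = L₁ − 20·log₁₀(r₂/r₁).
L₂ = 83 − 20·log₁₀(84.8/7.7) = 83 − 20.838 = 62.16 dB.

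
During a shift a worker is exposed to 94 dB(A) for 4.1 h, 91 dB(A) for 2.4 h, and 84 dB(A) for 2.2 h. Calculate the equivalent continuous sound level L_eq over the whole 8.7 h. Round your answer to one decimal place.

The energy average is taken in the linear domain: L_eq = 10·log₁₀[(Σ tᵢ·10^(Lᵢ/10))/T], T = 8.7 h.
Σ tᵢ·10^(Lᵢ/10) = 4.1·10^(94/10) + 2.4·10^(91/10) + 2.2·10^(84/10) = 1.387e+10.
L_eq = 10·log₁₀(1.387e+10/8.7) = 92.03 dB(A).

92.0 dB(A)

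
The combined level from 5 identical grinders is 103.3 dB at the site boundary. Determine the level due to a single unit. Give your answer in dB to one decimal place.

For N identical incoherent sources L_total = L₁ + 10·log₁₀ N, so L₁ = 103.3 − 10·log₁₀(5) = 103.3 − 6.990.

96.3 dB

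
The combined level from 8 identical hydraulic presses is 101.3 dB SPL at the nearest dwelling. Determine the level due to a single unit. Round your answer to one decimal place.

Dividing the total intensity by 8 lowers the level by 10·log₁₀ 8 = 9.031 dB: L₁ = 101.3 − 9.031.

92.3 dB SPL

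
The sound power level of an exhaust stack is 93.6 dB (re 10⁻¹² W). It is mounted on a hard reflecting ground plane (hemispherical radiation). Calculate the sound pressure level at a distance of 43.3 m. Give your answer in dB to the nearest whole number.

53 dB

Free-field hemispherical radiation: L_p = L_w − 10·log₁₀(2π·r²), r = 43.3 m.
2π·r² = 1.178e+04 m², 10·log₁₀ of that is 40.712 dB.
L_p = 93.6 − 40.712 = 52.89 dB.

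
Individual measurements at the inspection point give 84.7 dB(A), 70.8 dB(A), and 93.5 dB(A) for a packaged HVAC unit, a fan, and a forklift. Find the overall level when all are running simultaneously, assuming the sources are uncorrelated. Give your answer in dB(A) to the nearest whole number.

For uncorrelated sources the intensities add, so convert each level to linear form, sum, and take 10·log₁₀ of the total.
Σ 10^(L/10) = 10^(84.7/10) + 10^(70.8/10) + 10^(93.5/10) = 2.546e+09.
L_total = 10·log₁₀(2.546e+09) = 94.06 dB(A).

94 dB(A)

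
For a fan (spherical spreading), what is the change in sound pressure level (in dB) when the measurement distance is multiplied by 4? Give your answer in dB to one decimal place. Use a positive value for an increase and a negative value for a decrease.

Point-source spreading: ΔL = −20·log₁₀(r₂/r₁).
ΔL = −20·log₁₀(4) = -12.04 dB.

-12.0 dB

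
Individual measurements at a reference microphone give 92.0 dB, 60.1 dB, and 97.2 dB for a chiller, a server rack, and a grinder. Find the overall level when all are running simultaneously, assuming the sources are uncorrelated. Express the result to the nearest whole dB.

98 dB

Incoherent sources combine by intensity addition: L_total = 10·log₁₀(Σ 10^(L_i/10)).
Σ 10^(L/10) = 10^(92.0/10) + 10^(60.1/10) + 10^(97.2/10) = 6.834e+09.
L_total = 10·log₁₀(6.834e+09) = 98.35 dB.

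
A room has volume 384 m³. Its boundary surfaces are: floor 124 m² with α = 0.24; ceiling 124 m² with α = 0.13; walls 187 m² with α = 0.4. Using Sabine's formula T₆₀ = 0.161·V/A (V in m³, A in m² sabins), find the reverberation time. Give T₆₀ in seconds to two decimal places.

Total absorption A = 124·0.24 + 124·0.13 + 187·0.4 = 120.68 m² sabins.
T₆₀ = 0.161 × 384 / 120.68 = 0.512 s.

0.51 s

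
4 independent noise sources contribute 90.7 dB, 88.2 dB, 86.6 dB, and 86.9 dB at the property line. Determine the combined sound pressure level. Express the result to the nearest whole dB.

94 dB

For uncorrelated sources the intensities add, so convert each level to linear form, sum, and take 10·log₁₀ of the total.
Σ 10^(L/10) = 10^(90.7/10) + 10^(88.2/10) + 10^(86.6/10) + 10^(86.9/10) = 2.782e+09.
L_total = 10·log₁₀(2.782e+09) = 94.44 dB.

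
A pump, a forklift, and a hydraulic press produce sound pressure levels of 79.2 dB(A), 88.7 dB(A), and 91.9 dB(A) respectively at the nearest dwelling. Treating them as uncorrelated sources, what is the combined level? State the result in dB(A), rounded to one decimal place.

93.8 dB(A)

For uncorrelated sources the intensities add, so convert each level to linear form, sum, and take 10·log₁₀ of the total.
Σ 10^(L/10) = 10^(79.2/10) + 10^(88.7/10) + 10^(91.9/10) = 2.373e+09.
L_total = 10·log₁₀(2.373e+09) = 93.75 dB(A).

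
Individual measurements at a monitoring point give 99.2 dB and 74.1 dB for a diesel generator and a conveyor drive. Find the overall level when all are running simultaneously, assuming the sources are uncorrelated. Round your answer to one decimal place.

99.2 dB

For uncorrelated sources the intensities add, so convert each level to linear form, sum, and take 10·log₁₀ of the total.
Σ 10^(L/10) = 10^(99.2/10) + 10^(74.1/10) = 8.343e+09.
L_total = 10·log₁₀(8.343e+09) = 99.21 dB.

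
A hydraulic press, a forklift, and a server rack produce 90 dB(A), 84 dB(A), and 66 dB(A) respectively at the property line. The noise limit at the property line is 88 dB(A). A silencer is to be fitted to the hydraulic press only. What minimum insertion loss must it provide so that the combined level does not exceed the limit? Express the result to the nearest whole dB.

The untreated sources together contribute 10^(84/10) + 10^(66/10) = 2.552e+08, i.e. 84.07 dB(A).
To meet 88 dB(A) overall, the treated hydraulic press may contribute at most 10^(88/10) − 2.552e+08 = 3.758e+08, i.e. 85.75 dB(A).
So the hydraulic press must be reduced from 90 to 85.75 dB(A): IL = 4.25 dB.

4 dB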